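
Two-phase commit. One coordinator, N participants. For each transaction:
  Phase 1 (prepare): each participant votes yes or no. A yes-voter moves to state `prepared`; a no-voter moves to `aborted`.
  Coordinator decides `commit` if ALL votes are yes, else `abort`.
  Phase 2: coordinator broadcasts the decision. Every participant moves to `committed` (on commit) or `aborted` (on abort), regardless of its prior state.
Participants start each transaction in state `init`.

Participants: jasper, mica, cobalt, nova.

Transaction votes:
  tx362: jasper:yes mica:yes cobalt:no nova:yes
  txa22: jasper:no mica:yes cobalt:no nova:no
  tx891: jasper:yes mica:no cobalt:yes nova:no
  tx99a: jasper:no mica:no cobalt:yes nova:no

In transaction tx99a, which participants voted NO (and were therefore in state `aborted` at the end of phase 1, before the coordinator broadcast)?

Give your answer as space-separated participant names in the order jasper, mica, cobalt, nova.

Txn tx99a phase 1: jasper no -> aborted; mica no -> aborted; cobalt yes -> prepared; nova no -> aborted

Answer: jasper mica nova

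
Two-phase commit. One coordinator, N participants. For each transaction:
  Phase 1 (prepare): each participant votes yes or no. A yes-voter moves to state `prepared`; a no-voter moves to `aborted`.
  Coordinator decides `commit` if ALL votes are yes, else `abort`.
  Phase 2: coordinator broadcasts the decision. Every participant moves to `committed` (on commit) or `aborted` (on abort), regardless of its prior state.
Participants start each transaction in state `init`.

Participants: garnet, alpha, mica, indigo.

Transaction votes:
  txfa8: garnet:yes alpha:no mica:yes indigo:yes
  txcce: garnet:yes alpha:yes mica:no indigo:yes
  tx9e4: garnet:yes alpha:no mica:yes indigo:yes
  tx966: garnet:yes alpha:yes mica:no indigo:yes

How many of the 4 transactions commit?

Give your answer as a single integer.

Answer: 0

Derivation:
txfa8: no from alpha -> abort (commits=0)
txcce: no from mica -> abort (commits=0)
tx9e4: no from alpha -> abort (commits=0)
tx966: no from mica -> abort (commits=0)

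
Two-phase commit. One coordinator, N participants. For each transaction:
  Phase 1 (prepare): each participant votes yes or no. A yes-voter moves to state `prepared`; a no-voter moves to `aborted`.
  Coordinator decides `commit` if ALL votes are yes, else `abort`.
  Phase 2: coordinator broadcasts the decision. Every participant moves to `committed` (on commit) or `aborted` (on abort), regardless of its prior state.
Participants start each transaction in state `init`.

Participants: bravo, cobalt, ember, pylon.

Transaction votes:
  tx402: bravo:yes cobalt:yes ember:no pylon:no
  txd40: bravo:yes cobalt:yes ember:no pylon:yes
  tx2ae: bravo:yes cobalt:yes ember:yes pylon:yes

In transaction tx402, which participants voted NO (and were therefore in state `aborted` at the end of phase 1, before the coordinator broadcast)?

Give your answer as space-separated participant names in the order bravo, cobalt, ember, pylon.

Txn tx402 phase 1: bravo yes -> prepared; cobalt yes -> prepared; ember no -> aborted; pylon no -> aborted

Answer: ember pylon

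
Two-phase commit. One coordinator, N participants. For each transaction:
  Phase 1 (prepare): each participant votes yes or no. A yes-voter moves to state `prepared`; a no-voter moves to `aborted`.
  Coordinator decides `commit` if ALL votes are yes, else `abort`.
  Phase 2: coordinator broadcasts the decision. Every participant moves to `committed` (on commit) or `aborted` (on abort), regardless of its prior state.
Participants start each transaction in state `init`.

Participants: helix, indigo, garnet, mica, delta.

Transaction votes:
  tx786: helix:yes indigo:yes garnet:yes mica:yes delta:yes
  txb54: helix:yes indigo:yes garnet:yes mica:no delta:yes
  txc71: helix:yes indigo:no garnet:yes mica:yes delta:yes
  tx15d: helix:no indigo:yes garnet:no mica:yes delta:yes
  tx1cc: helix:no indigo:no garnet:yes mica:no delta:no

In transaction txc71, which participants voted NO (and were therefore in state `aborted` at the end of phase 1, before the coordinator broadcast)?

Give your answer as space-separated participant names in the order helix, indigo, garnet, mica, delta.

Txn txc71 phase 1: helix yes -> prepared; indigo no -> aborted; garnet yes -> prepared; mica yes -> prepared; delta yes -> prepared

Answer: indigo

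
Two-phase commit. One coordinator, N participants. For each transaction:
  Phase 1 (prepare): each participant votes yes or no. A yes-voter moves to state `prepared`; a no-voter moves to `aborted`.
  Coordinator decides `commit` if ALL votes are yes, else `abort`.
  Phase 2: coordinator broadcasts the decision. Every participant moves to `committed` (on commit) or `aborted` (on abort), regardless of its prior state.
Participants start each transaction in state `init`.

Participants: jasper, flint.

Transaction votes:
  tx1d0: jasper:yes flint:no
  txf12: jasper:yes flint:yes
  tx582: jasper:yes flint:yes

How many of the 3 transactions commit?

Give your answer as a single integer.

Answer: 2

Derivation:
tx1d0: no from flint -> abort (commits=0)
txf12: all yes -> commit (commits=1)
tx582: all yes -> commit (commits=2)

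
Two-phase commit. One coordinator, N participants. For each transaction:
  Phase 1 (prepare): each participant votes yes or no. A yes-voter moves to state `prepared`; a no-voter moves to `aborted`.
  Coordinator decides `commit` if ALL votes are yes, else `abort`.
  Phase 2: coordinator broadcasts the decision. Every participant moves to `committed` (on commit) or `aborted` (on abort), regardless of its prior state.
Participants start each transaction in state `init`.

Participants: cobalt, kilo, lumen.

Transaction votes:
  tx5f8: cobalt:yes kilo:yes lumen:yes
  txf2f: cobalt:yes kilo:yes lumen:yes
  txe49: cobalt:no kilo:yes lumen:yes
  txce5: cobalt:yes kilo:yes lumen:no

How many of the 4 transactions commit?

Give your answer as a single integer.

tx5f8: all yes -> commit (commits=1)
txf2f: all yes -> commit (commits=2)
txe49: no from cobalt -> abort (commits=2)
txce5: no from lumen -> abort (commits=2)

Answer: 2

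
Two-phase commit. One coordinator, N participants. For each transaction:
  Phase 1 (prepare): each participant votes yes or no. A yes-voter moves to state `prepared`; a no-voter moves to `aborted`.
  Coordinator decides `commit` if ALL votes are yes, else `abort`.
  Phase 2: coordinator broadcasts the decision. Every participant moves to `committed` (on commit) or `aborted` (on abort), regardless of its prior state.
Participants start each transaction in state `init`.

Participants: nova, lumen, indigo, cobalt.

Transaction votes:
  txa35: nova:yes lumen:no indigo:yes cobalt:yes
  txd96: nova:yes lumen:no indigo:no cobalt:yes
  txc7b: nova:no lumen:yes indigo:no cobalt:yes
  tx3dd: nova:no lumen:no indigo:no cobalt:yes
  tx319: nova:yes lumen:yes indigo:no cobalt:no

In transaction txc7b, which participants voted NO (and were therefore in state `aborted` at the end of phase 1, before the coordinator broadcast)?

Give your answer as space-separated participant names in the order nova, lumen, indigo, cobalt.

Txn txc7b phase 1: nova no -> aborted; lumen yes -> prepared; indigo no -> aborted; cobalt yes -> prepared

Answer: nova indigo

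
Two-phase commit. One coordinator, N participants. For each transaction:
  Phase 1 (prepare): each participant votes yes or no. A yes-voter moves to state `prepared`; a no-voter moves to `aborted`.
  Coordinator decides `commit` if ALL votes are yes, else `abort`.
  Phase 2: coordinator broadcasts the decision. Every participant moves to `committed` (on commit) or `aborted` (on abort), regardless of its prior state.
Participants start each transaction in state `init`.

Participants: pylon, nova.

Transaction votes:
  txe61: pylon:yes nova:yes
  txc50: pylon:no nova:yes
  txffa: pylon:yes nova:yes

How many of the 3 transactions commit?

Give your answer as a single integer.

txe61: all yes -> commit (commits=1)
txc50: no from pylon -> abort (commits=1)
txffa: all yes -> commit (commits=2)

Answer: 2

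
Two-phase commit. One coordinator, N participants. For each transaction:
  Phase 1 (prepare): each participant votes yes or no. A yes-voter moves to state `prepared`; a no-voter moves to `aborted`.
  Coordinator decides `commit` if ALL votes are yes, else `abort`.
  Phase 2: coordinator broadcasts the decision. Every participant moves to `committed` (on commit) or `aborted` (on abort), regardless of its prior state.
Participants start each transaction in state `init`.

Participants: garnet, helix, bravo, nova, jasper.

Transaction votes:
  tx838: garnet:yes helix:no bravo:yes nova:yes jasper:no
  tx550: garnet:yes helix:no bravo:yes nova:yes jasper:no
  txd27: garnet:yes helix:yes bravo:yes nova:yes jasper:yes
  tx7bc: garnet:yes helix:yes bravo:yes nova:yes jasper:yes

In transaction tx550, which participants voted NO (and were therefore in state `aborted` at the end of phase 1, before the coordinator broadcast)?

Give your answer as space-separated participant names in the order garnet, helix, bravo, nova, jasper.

Txn tx550 phase 1: garnet yes -> prepared; helix no -> aborted; bravo yes -> prepared; nova yes -> prepared; jasper no -> aborted

Answer: helix jasper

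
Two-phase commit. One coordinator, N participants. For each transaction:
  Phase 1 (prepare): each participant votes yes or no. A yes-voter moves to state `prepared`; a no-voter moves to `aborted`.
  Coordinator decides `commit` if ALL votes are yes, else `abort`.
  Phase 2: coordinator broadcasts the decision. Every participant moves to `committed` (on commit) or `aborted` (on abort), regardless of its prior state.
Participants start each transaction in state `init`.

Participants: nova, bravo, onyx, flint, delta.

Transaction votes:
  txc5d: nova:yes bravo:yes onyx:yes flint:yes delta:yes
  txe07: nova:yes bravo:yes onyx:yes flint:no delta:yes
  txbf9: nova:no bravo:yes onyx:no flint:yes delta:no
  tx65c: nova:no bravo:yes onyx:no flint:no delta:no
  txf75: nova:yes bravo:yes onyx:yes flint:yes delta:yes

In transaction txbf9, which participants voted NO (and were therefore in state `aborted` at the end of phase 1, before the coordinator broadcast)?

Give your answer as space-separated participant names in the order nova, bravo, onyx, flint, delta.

Txn txbf9 phase 1: nova no -> aborted; bravo yes -> prepared; onyx no -> aborted; flint yes -> prepared; delta no -> aborted

Answer: nova onyx delta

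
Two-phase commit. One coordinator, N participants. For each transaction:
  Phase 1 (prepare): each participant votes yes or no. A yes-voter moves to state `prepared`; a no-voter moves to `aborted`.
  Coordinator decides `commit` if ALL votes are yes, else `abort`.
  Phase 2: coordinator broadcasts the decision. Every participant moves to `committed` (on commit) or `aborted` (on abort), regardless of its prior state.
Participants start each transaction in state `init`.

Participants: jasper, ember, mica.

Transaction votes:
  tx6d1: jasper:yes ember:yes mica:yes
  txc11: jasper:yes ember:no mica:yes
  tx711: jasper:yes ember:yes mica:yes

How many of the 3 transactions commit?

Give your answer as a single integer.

tx6d1: all yes -> commit (commits=1)
txc11: no from ember -> abort (commits=1)
tx711: all yes -> commit (commits=2)

Answer: 2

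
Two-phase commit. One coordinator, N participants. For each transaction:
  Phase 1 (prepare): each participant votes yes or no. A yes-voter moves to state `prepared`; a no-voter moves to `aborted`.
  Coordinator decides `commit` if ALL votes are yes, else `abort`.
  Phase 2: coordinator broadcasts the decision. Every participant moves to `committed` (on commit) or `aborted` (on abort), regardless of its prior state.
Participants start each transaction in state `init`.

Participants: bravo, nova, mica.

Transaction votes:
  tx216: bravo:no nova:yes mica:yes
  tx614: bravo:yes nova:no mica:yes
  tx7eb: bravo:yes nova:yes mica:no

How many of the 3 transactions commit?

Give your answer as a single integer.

Answer: 0

Derivation:
tx216: no from bravo -> abort (commits=0)
tx614: no from nova -> abort (commits=0)
tx7eb: no from mica -> abort (commits=0)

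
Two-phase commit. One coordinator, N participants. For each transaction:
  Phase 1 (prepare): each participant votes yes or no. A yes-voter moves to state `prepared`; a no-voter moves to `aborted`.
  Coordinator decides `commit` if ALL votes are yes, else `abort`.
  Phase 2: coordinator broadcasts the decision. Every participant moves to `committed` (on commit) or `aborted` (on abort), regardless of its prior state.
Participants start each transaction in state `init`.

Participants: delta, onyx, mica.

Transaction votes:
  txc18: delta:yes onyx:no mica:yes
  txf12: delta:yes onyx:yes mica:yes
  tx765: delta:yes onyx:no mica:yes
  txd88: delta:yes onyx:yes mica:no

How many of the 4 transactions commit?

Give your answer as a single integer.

txc18: no from onyx -> abort (commits=0)
txf12: all yes -> commit (commits=1)
tx765: no from onyx -> abort (commits=1)
txd88: no from mica -> abort (commits=1)

Answer: 1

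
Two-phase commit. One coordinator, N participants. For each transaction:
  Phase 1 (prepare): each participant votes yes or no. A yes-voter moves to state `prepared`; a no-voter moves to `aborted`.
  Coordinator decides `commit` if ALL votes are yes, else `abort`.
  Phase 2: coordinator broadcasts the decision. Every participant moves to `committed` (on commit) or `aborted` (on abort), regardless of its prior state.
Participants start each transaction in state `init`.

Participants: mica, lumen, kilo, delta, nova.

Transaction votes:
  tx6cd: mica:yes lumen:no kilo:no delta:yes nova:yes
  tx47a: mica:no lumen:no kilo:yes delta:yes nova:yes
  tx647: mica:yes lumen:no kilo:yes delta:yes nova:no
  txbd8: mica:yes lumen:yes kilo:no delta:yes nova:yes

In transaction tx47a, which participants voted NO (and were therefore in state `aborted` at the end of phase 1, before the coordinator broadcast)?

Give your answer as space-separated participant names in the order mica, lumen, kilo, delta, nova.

Answer: mica lumen

Derivation:
Txn tx47a phase 1: mica no -> aborted; lumen no -> aborted; kilo yes -> prepared; delta yes -> prepared; nova yes -> prepared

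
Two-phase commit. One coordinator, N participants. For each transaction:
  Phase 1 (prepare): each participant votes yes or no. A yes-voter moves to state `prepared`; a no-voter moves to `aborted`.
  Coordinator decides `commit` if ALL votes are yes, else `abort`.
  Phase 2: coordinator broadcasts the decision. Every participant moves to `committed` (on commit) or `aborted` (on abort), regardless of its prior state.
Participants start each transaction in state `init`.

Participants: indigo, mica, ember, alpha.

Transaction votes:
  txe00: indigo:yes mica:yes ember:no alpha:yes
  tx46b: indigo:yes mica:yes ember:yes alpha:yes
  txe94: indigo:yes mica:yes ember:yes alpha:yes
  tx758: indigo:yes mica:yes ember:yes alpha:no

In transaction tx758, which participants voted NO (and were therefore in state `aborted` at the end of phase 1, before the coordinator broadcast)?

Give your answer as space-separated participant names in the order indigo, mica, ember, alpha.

Answer: alpha

Derivation:
Txn tx758 phase 1: indigo yes -> prepared; mica yes -> prepared; ember yes -> prepared; alpha no -> aborted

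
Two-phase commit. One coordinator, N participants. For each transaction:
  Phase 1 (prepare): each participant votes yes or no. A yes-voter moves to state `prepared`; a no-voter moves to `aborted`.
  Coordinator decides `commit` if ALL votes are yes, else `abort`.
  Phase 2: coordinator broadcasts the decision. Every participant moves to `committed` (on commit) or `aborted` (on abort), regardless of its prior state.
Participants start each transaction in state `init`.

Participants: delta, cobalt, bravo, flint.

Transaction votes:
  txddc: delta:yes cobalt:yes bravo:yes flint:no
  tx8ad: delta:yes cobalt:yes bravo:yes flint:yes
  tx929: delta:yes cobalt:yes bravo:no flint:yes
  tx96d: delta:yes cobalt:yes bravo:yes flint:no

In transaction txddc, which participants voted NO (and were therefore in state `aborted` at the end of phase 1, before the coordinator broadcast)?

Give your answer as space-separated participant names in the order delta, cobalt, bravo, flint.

Answer: flint

Derivation:
Txn txddc phase 1: delta yes -> prepared; cobalt yes -> prepared; bravo yes -> prepared; flint no -> aborted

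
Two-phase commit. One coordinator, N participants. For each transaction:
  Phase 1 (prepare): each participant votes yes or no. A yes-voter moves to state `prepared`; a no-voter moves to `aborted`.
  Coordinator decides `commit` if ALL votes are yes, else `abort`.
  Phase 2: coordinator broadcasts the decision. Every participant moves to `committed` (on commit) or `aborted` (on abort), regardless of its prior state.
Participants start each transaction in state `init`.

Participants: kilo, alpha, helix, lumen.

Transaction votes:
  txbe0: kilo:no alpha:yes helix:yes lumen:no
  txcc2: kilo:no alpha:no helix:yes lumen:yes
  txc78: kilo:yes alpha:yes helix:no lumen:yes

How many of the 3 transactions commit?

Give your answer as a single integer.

txbe0: no from kilo, lumen -> abort (commits=0)
txcc2: no from kilo, alpha -> abort (commits=0)
txc78: no from helix -> abort (commits=0)

Answer: 0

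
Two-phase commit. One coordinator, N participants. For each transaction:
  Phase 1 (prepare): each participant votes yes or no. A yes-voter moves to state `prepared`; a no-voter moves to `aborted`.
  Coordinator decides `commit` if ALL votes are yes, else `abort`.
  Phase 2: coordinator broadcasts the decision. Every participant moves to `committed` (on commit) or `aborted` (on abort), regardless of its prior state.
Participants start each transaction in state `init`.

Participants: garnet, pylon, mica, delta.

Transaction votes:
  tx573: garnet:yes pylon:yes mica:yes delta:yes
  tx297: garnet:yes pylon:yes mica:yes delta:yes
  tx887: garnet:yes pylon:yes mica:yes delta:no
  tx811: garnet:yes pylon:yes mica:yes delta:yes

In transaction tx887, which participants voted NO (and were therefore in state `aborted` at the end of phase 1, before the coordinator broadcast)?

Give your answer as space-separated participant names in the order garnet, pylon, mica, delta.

Txn tx887 phase 1: garnet yes -> prepared; pylon yes -> prepared; mica yes -> prepared; delta no -> aborted

Answer: delta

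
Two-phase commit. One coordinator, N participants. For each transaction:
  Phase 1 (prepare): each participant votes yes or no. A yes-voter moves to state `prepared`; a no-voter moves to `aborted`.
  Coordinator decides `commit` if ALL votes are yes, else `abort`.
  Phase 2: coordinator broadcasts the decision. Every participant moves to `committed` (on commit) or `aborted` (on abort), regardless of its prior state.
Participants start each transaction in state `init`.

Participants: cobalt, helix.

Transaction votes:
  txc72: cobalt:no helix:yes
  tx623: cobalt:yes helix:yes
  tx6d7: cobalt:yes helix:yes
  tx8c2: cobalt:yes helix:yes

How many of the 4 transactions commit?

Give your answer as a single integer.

Answer: 3

Derivation:
txc72: no from cobalt -> abort (commits=0)
tx623: all yes -> commit (commits=1)
tx6d7: all yes -> commit (commits=2)
tx8c2: all yes -> commit (commits=3)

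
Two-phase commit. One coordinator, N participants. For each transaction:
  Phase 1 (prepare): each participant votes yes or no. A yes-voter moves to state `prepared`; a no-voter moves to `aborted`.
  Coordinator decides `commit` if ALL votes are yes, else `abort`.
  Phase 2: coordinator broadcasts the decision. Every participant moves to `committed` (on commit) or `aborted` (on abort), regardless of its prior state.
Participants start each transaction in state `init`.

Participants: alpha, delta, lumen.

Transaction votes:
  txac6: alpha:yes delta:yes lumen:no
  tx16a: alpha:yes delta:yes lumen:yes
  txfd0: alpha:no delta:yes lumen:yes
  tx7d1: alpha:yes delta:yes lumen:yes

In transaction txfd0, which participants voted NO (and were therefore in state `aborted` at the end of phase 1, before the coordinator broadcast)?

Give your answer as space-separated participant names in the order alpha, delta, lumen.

Txn txfd0 phase 1: alpha no -> aborted; delta yes -> prepared; lumen yes -> prepared

Answer: alpha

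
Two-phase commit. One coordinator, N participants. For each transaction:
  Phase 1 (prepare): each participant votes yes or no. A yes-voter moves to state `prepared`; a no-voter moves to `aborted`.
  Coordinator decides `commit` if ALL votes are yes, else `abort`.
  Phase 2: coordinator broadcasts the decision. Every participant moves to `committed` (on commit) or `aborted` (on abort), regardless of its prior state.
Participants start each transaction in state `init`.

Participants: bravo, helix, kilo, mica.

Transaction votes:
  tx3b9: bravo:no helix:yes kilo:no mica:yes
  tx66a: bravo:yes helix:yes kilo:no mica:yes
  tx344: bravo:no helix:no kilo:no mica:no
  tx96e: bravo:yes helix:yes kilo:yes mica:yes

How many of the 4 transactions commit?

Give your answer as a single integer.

Answer: 1

Derivation:
tx3b9: no from bravo, kilo -> abort (commits=0)
tx66a: no from kilo -> abort (commits=0)
tx344: no from bravo, helix, kilo, mica -> abort (commits=0)
tx96e: all yes -> commit (commits=1)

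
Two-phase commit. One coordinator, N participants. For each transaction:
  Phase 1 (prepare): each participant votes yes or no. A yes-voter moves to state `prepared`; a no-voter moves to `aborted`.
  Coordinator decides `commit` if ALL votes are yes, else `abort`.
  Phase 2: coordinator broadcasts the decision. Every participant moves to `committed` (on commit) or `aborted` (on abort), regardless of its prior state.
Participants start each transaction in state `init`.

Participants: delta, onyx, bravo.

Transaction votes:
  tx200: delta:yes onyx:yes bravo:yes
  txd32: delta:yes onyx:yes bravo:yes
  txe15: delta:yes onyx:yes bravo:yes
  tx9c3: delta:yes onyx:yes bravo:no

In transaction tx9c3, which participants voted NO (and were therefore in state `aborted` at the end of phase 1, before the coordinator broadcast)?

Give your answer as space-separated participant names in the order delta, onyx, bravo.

Txn tx9c3 phase 1: delta yes -> prepared; onyx yes -> prepared; bravo no -> aborted

Answer: bravo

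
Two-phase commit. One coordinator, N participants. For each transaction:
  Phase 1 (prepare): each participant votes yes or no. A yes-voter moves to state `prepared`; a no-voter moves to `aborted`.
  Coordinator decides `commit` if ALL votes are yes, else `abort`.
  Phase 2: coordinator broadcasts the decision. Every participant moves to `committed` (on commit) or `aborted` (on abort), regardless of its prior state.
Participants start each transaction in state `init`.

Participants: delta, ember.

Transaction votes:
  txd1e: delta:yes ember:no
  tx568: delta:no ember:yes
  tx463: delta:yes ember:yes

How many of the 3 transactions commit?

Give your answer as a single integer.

Answer: 1

Derivation:
txd1e: no from ember -> abort (commits=0)
tx568: no from delta -> abort (commits=0)
tx463: all yes -> commit (commits=1)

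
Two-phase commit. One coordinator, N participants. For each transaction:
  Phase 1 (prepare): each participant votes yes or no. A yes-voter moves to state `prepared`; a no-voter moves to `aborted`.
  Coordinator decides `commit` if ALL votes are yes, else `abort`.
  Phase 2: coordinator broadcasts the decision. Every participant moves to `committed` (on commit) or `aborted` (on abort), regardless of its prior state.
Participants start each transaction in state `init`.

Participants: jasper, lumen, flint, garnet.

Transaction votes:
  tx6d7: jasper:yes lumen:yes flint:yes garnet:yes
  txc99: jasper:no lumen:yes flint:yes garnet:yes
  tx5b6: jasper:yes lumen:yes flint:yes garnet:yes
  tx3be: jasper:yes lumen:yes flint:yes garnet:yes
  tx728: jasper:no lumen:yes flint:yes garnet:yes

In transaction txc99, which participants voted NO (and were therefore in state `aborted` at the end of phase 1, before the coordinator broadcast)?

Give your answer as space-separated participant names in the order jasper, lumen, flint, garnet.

Answer: jasper

Derivation:
Txn txc99 phase 1: jasper no -> aborted; lumen yes -> prepared; flint yes -> prepared; garnet yes -> prepared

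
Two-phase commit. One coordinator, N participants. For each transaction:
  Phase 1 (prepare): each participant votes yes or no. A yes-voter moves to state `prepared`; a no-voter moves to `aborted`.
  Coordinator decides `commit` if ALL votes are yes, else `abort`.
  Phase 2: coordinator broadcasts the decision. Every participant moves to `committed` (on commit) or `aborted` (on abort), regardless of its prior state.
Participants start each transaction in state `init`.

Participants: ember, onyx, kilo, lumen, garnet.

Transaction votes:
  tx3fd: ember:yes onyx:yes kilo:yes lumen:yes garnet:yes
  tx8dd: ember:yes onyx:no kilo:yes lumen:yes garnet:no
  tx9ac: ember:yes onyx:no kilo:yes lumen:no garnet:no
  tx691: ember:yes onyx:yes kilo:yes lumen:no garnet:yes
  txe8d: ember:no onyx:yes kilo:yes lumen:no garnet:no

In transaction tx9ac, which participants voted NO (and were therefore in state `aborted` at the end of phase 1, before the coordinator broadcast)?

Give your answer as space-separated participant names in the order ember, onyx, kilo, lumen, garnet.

Txn tx9ac phase 1: ember yes -> prepared; onyx no -> aborted; kilo yes -> prepared; lumen no -> aborted; garnet no -> aborted

Answer: onyx lumen garnet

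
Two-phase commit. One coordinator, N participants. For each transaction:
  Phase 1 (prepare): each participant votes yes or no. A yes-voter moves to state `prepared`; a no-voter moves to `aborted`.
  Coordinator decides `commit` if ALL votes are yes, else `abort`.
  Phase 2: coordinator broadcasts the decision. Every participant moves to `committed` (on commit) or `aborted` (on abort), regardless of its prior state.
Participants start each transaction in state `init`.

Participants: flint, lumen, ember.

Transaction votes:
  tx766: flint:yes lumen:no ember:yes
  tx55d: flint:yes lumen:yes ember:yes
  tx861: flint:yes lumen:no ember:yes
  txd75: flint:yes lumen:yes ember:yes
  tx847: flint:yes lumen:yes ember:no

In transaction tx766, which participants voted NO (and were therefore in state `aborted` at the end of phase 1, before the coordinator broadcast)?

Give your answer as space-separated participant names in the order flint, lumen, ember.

Answer: lumen

Derivation:
Txn tx766 phase 1: flint yes -> prepared; lumen no -> aborted; ember yes -> prepared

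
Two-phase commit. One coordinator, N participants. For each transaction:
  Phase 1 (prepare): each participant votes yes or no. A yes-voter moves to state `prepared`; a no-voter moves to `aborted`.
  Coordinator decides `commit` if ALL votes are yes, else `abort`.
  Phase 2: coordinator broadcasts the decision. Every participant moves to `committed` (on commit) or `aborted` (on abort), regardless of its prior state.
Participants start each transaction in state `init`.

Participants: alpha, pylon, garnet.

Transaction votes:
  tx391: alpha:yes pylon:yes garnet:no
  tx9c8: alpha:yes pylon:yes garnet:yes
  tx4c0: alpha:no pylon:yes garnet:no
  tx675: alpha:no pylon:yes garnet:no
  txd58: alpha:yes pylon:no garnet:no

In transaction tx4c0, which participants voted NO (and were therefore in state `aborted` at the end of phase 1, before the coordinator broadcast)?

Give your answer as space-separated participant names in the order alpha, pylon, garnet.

Answer: alpha garnet

Derivation:
Txn tx4c0 phase 1: alpha no -> aborted; pylon yes -> prepared; garnet no -> aborted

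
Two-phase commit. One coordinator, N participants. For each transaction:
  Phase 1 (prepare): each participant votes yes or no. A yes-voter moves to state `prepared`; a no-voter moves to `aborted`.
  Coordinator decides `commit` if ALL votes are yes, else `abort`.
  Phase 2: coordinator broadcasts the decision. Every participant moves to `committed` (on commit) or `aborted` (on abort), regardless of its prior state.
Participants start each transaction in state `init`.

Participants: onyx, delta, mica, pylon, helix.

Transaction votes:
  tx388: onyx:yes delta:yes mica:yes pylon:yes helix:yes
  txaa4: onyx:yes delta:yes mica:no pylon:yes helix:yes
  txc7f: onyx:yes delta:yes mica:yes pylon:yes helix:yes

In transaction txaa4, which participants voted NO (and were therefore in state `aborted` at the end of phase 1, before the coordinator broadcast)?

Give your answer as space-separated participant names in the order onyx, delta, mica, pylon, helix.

Txn txaa4 phase 1: onyx yes -> prepared; delta yes -> prepared; mica no -> aborted; pylon yes -> prepared; helix yes -> prepared

Answer: mica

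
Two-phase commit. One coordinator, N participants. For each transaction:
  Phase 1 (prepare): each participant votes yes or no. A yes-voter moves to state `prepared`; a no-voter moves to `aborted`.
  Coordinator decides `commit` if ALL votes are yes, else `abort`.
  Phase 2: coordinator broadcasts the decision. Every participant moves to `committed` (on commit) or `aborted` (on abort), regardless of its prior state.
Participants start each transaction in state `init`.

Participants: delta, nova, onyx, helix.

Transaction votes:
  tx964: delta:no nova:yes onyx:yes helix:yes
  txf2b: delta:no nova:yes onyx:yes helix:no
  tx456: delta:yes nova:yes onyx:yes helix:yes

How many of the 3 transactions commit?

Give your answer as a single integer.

Answer: 1

Derivation:
tx964: no from delta -> abort (commits=0)
txf2b: no from delta, helix -> abort (commits=0)
tx456: all yes -> commit (commits=1)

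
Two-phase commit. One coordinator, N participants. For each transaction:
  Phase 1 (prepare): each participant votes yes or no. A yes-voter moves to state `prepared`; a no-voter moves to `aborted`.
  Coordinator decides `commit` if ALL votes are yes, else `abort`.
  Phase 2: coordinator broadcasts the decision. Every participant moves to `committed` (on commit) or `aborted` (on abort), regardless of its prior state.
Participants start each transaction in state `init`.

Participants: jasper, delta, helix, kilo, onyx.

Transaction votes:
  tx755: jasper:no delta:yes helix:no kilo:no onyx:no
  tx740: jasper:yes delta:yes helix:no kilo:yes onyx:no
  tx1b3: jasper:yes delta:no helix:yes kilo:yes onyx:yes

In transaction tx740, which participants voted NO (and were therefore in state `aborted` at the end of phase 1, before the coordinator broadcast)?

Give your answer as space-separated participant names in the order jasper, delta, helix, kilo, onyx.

Txn tx740 phase 1: jasper yes -> prepared; delta yes -> prepared; helix no -> aborted; kilo yes -> prepared; onyx no -> aborted

Answer: helix onyx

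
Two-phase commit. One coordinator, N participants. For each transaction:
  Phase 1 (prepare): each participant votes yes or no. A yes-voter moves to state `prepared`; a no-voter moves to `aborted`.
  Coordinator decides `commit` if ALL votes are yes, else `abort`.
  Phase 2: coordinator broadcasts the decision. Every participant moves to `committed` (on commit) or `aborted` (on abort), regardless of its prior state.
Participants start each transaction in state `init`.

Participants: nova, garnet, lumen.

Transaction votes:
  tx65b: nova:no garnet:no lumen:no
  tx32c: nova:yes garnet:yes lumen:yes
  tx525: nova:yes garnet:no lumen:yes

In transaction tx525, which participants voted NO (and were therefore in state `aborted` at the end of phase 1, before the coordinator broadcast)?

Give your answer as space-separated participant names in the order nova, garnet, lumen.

Txn tx525 phase 1: nova yes -> prepared; garnet no -> aborted; lumen yes -> prepared

Answer: garnet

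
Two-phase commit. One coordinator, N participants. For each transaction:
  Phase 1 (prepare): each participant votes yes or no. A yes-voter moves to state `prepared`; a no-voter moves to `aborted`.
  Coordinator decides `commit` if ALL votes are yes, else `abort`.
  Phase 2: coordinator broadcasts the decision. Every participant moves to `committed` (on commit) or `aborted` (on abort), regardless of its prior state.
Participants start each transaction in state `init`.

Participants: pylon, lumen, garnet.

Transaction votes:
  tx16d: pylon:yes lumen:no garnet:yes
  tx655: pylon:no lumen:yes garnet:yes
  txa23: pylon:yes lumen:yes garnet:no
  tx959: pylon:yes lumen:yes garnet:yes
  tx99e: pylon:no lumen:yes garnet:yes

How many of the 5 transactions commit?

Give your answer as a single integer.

Answer: 1

Derivation:
tx16d: no from lumen -> abort (commits=0)
tx655: no from pylon -> abort (commits=0)
txa23: no from garnet -> abort (commits=0)
tx959: all yes -> commit (commits=1)
tx99e: no from pylon -> abort (commits=1)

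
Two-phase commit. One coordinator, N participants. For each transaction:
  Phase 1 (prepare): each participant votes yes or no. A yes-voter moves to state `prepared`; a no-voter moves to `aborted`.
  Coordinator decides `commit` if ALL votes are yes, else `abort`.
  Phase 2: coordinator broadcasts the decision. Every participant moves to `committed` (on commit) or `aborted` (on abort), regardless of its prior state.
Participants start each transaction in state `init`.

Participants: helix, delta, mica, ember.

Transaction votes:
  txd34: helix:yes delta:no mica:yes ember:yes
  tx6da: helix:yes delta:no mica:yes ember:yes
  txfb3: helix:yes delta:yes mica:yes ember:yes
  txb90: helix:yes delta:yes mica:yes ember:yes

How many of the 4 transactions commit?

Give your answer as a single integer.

Answer: 2

Derivation:
txd34: no from delta -> abort (commits=0)
tx6da: no from delta -> abort (commits=0)
txfb3: all yes -> commit (commits=1)
txb90: all yes -> commit (commits=2)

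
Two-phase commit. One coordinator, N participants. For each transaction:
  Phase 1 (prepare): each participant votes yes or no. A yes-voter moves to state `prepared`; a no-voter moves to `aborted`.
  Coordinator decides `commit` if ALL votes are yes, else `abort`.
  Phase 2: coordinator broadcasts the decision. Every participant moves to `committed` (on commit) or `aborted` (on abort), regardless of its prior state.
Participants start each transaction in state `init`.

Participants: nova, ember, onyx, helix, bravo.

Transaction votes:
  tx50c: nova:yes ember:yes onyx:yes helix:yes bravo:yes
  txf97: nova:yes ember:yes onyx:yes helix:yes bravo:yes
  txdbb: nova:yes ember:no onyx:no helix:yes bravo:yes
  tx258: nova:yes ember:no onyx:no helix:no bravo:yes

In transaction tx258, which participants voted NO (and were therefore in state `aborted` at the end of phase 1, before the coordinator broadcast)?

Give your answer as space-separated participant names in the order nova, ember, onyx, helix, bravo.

Txn tx258 phase 1: nova yes -> prepared; ember no -> aborted; onyx no -> aborted; helix no -> aborted; bravo yes -> prepared

Answer: ember onyx helix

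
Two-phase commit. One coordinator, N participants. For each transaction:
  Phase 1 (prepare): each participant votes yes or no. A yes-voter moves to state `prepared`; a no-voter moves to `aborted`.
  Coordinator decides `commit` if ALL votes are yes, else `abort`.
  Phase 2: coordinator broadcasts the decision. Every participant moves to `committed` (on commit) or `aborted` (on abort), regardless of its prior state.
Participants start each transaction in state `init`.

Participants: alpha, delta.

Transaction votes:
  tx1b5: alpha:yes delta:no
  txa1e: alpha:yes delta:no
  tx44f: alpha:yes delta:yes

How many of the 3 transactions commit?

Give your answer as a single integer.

Answer: 1

Derivation:
tx1b5: no from delta -> abort (commits=0)
txa1e: no from delta -> abort (commits=0)
tx44f: all yes -> commit (commits=1)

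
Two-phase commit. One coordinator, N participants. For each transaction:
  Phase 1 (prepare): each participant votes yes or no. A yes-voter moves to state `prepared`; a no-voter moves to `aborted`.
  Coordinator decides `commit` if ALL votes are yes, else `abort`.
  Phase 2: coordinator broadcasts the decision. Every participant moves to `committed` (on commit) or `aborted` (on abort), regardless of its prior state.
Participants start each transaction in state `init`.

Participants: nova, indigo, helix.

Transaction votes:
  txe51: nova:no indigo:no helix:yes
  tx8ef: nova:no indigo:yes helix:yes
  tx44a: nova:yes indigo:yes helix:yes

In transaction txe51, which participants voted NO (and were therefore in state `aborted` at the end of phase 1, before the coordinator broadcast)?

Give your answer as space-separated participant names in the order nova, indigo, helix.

Answer: nova indigo

Derivation:
Txn txe51 phase 1: nova no -> aborted; indigo no -> aborted; helix yes -> prepared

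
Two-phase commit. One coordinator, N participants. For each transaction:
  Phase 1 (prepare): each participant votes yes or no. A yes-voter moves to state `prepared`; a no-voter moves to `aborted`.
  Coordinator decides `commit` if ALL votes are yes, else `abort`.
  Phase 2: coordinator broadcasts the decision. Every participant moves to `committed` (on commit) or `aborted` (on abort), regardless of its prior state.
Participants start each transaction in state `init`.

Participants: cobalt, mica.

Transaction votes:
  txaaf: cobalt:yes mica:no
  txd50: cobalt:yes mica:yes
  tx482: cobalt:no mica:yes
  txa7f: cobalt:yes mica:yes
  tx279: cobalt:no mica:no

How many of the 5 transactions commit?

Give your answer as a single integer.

Answer: 2

Derivation:
txaaf: no from mica -> abort (commits=0)
txd50: all yes -> commit (commits=1)
tx482: no from cobalt -> abort (commits=1)
txa7f: all yes -> commit (commits=2)
tx279: no from cobalt, mica -> abort (commits=2)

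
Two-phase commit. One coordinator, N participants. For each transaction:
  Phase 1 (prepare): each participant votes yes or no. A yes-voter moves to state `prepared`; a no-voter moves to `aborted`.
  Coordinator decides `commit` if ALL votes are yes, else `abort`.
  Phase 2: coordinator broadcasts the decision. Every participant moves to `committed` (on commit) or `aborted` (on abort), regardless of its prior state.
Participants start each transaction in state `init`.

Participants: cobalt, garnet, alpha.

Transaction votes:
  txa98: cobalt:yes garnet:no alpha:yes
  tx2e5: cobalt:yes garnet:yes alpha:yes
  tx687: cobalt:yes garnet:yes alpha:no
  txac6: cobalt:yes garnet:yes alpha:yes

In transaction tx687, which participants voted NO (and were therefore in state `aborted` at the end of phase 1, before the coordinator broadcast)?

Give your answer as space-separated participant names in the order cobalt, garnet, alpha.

Answer: alpha

Derivation:
Txn tx687 phase 1: cobalt yes -> prepared; garnet yes -> prepared; alpha no -> aborted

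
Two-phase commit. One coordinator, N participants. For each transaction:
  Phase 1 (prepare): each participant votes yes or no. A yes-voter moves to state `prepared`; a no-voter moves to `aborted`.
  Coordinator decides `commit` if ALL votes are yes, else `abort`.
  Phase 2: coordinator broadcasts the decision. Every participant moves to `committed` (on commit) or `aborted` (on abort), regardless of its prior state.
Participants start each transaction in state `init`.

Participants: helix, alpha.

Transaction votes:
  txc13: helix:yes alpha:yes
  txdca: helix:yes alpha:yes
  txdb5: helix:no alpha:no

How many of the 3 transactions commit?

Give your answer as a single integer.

Answer: 2

Derivation:
txc13: all yes -> commit (commits=1)
txdca: all yes -> commit (commits=2)
txdb5: no from helix, alpha -> abort (commits=2)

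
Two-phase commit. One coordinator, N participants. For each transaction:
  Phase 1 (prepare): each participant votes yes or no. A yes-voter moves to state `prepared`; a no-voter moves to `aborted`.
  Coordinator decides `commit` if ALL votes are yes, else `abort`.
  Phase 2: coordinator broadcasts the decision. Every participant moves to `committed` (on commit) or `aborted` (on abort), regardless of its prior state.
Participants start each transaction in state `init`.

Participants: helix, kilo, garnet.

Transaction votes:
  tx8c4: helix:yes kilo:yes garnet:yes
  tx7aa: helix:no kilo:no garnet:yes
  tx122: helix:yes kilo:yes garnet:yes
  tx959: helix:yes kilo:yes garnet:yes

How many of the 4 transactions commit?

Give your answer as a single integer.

tx8c4: all yes -> commit (commits=1)
tx7aa: no from helix, kilo -> abort (commits=1)
tx122: all yes -> commit (commits=2)
tx959: all yes -> commit (commits=3)

Answer: 3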